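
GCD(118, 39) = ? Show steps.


118 = 3 * 39 + 1
39 = 39 * 1 + 0
GCD = 1


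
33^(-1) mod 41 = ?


Use the extended Euclidean algorithm on (41, 33); each row r = 41*s + 33*t:
r=41, s=1, t=0
r=33, s=0, t=1
q=1: r=8, s=1, t=-1   [41*(1) + 33*(-1) = 8]
q=4: r=1, s=-4, t=5   [41*(-4) + 33*(5) = 1]
q=8: r=0, s=33, t=-41   [41*(33) + 33*(-41) = 0]
GCD = 1 with t = 5, so 33*(5) ≡ 1 (mod 41)
Inverse = 5 mod 41 = 5
Check: 33 * 5 = 165 ≡ 1 (mod 41)

33^(-1) ≡ 5 (mod 41)


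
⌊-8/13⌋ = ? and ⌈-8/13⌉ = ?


-8/13 = -0.6154
floor = -1
ceil = 0

floor = -1, ceil = 0


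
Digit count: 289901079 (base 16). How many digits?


289901079 in base 16 = 11478A17
Number of digits = 8

8 digits (base 16)


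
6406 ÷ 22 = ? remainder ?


6406 = 22 * 291 + 4
Check: 6402 + 4 = 6406

q = 291, r = 4


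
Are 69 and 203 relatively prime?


Euclidean algorithm:
203 = 2 * 69 + 65
69 = 1 * 65 + 4
65 = 16 * 4 + 1
4 = 4 * 1 + 0
GCD(69, 203) = 1

Yes, coprime (GCD = 1)


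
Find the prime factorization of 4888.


4888 / 2 = 2444
2444 / 2 = 1222
1222 / 2 = 611
611 / 13 = 47
47 / 47 = 1
4888 = 2^3 × 13 × 47


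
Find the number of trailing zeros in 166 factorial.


floor(166/5) = 33
floor(166/25) = 6
floor(166/125) = 1
Total = 40

40 trailing zeros


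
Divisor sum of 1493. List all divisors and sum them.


Divisors of 1493: 1, 1493
Sum = 1 + 1493 = 1494

σ(1493) = 1494


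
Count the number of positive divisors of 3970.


3970 = 2^1 × 5^1 × 397^1
d(3970) = (1+1) × (1+1) × (1+1) = 8

8 divisors


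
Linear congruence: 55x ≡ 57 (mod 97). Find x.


GCD(55, 97) = 1, unique solution
a^(-1) mod 97 = 30
x = 30 * 57 mod 97 = 61

x ≡ 61 (mod 97)


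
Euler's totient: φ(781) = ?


781 = 11 × 71
Prime factors: 11, 71
φ(781) = 781 × (1-1/11) × (1-1/71)
= 781 × 10/11 × 70/71 = 700

φ(781) = 700


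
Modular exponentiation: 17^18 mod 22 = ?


17^1 mod 22 = 17
17^2 mod 22 = 3
17^3 mod 22 = 7
17^4 mod 22 = 9
17^5 mod 22 = 21
17^6 mod 22 = 5
17^7 mod 22 = 19
17^8 mod 22 = 15
17^9 mod 22 = 13
17^10 mod 22 = 1
17^11 mod 22 = 17
17^12 mod 22 = 3
17^13 mod 22 = 7
17^14 mod 22 = 9
17^15 mod 22 = 21
17^16 mod 22 = 5
17^17 mod 22 = 19
17^18 mod 22 = 15


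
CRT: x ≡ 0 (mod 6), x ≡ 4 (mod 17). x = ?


M = 6*17 = 102
M1 = M/6 = 17, M2 = M/17 = 6
M1^(-1) mod 6 = 5, M2^(-1) mod 17 = 3
x = 0*17*5 + 4*6*3 = 72
72 mod 102 = 72
Check: 72 mod 6 = 0 ✓, 72 mod 17 = 4 ✓

x ≡ 72 (mod 102)


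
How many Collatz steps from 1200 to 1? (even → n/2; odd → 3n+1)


1200 → 600 → 300 → 150 → 75 → 226 → 113 → 340 → 170 → 85 → 256 → 128 → 64 → 32 → 16 → 8 → 4 → 2 → 1
Total steps = 18

18 steps


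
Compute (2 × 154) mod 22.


2 × 154 = 308
308 mod 22 = 0


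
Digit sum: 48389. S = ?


4 + 8 + 3 + 8 + 9 = 32


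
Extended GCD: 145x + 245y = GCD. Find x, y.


Tabular extended Euclidean (each row: r = 145*s + 245*t):
r=145, s=1, t=0
r=245, s=0, t=1
q=0: r=145, s=1, t=0   [145*(1) + 245*(0) = 145]
q=1: r=100, s=-1, t=1   [145*(-1) + 245*(1) = 100]
q=1: r=45, s=2, t=-1   [145*(2) + 245*(-1) = 45]
q=2: r=10, s=-5, t=3   [145*(-5) + 245*(3) = 10]
q=4: r=5, s=22, t=-13   [145*(22) + 245*(-13) = 5]
q=2: r=0, s=-49, t=29   [145*(-49) + 245*(29) = 0]
GCD = 5; from the row with r=5: x=22, y=-13
Check: 145*(22) + 245*(-13) = 3190 - 3185 = 5

GCD = 5, x = 22, y = -13


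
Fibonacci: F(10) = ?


Sequence: 1, 1, 2, 3, 5, 8, 13, 21, 34, 55
F(10) = 55


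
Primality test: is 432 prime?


432 / 2 = 216 (exact division)
432 is NOT prime.

No, 432 is not prime


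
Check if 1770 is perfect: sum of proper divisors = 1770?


Proper divisors of 1770: 1, 2, 3, 5, 6, 10, 15, 30, 59, 118, 177, 295, 354, 590, 885
Sum = 1 + 2 + 3 + 5 + 6 + 10 + 15 + 30 + 59 + 118 + 177 + 295 + 354 + 590 + 885 = 2550

No, 1770 is not perfect (2550 ≠ 1770)


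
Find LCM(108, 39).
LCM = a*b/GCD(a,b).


GCD(108, 39) = 3
LCM = 108*39/3 = 4212/3 = 1404

LCM = 1404


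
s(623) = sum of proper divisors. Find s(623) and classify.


Proper divisors: 1, 7, 89
Sum = 1 + 7 + 89 = 97
97 < 623 → deficient

s(623) = 97 (deficient)


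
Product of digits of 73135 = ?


7 × 3 × 1 × 3 × 5 = 315


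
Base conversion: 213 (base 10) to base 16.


213 (base 10) = 213 (decimal)
213 (decimal) = D5 (base 16)


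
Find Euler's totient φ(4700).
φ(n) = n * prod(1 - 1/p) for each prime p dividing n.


4700 = 2^2 × 5^2 × 47
Prime factors: 2, 5, 47
φ(4700) = 4700 × (1-1/2) × (1-1/5) × (1-1/47)
= 4700 × 1/2 × 4/5 × 46/47 = 1840

φ(4700) = 1840


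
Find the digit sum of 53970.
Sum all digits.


5 + 3 + 9 + 7 + 0 = 24


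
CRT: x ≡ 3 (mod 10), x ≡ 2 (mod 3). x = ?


M = 10*3 = 30
M1 = M/10 = 3, M2 = M/3 = 10
M1^(-1) mod 10 = 7, M2^(-1) mod 3 = 1
x = 3*3*7 + 2*10*1 = 83
83 mod 30 = 23
Check: 23 mod 10 = 3 ✓, 23 mod 3 = 2 ✓

x ≡ 23 (mod 30)


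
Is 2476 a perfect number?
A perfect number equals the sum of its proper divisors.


Proper divisors of 2476: 1, 2, 4, 619, 1238
Sum = 1 + 2 + 4 + 619 + 1238 = 1864

No, 2476 is not perfect (1864 ≠ 2476)


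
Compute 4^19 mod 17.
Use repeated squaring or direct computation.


4^1 mod 17 = 4
4^2 mod 17 = 16
4^3 mod 17 = 13
4^4 mod 17 = 1
4^5 mod 17 = 4
4^6 mod 17 = 16
4^7 mod 17 = 13
4^8 mod 17 = 1
4^9 mod 17 = 4
4^10 mod 17 = 16
4^11 mod 17 = 13
4^12 mod 17 = 1
4^13 mod 17 = 4
4^14 mod 17 = 16
4^15 mod 17 = 13
4^16 mod 17 = 1
4^17 mod 17 = 4
4^18 mod 17 = 16
4^19 mod 17 = 13


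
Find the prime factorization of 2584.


2584 / 2 = 1292
1292 / 2 = 646
646 / 2 = 323
323 / 17 = 19
19 / 19 = 1
2584 = 2^3 × 17 × 19


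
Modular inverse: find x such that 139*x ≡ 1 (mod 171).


Use the extended Euclidean algorithm on (171, 139); each row r = 171*s + 139*t:
r=171, s=1, t=0
r=139, s=0, t=1
q=1: r=32, s=1, t=-1   [171*(1) + 139*(-1) = 32]
q=4: r=11, s=-4, t=5   [171*(-4) + 139*(5) = 11]
q=2: r=10, s=9, t=-11   [171*(9) + 139*(-11) = 10]
q=1: r=1, s=-13, t=16   [171*(-13) + 139*(16) = 1]
q=10: r=0, s=139, t=-171   [171*(139) + 139*(-171) = 0]
GCD = 1 with t = 16, so 139*(16) ≡ 1 (mod 171)
Inverse = 16 mod 171 = 16
Check: 139 * 16 = 2224 ≡ 1 (mod 171)

139^(-1) ≡ 16 (mod 171)


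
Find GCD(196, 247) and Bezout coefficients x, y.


Tabular extended Euclidean (each row: r = 196*s + 247*t):
r=196, s=1, t=0
r=247, s=0, t=1
q=0: r=196, s=1, t=0   [196*(1) + 247*(0) = 196]
q=1: r=51, s=-1, t=1   [196*(-1) + 247*(1) = 51]
q=3: r=43, s=4, t=-3   [196*(4) + 247*(-3) = 43]
q=1: r=8, s=-5, t=4   [196*(-5) + 247*(4) = 8]
q=5: r=3, s=29, t=-23   [196*(29) + 247*(-23) = 3]
q=2: r=2, s=-63, t=50   [196*(-63) + 247*(50) = 2]
q=1: r=1, s=92, t=-73   [196*(92) + 247*(-73) = 1]
q=2: r=0, s=-247, t=196   [196*(-247) + 247*(196) = 0]
GCD = 1; from the row with r=1: x=92, y=-73
Check: 196*(92) + 247*(-73) = 18032 - 18031 = 1

GCD = 1, x = 92, y = -73


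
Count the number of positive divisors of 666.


666 = 2^1 × 3^2 × 37^1
d(666) = (1+1) × (2+1) × (1+1) = 12

12 divisors


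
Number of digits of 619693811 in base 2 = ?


619693811 in base 2 = 100100111011111100011011110011
Number of digits = 30

30 digits (base 2)


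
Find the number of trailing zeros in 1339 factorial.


floor(1339/5) = 267
floor(1339/25) = 53
floor(1339/125) = 10
floor(1339/625) = 2
Total = 332

332 trailing zeros


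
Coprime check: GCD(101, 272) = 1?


Euclidean algorithm:
272 = 2 * 101 + 70
101 = 1 * 70 + 31
70 = 2 * 31 + 8
31 = 3 * 8 + 7
8 = 1 * 7 + 1
7 = 7 * 1 + 0
GCD(101, 272) = 1

Yes, coprime (GCD = 1)


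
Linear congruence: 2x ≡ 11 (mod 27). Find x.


GCD(2, 27) = 1, unique solution
a^(-1) mod 27 = 14
x = 14 * 11 mod 27 = 19

x ≡ 19 (mod 27)


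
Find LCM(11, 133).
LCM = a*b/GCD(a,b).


GCD(11, 133) = 1
LCM = 11*133/1 = 1463/1 = 1463

LCM = 1463


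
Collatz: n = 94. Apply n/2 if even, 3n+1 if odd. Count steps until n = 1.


94 → 47 → 142 → 71 → 214 → 107 → 322 → 161 → 484 → 242 → 121 → 364 → 182 → 91 → 274 → 137 → 412 → 206 → 103 → 310 → 155 → 466 → 233 → 700 → 350 → 175 → 526 → 263 → 790 → 395 → 1186 → 593 → 1780 → 890 → 445 → 1336 → 668 → 334 → 167 → 502 → 251 → 754 → 377 → 1132 → 566 → 283 → 850 → 425 → 1276 → 638 → 319 → 958 → 479 → 1438 → 719 → 2158 → 1079 → 3238 → 1619 → 4858 → 2429 → 7288 → 3644 → 1822 → 911 → 2734 → 1367 → 4102 → 2051 → 6154 → 3077 → 9232 → 4616 → 2308 → 1154 → 577 → 1732 → 866 → 433 → 1300 → 650 → 325 → 976 → 488 → 244 → 122 → 61 → 184 → 92 → 46 → 23 → 70 → 35 → 106 → 53 → 160 → 80 → 40 → 20 → 10 → 5 → 16 → 8 → 4 → 2 → 1
Total steps = 105

105 steps


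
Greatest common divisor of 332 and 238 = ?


332 = 1 * 238 + 94
238 = 2 * 94 + 50
94 = 1 * 50 + 44
50 = 1 * 44 + 6
44 = 7 * 6 + 2
6 = 3 * 2 + 0
GCD = 2


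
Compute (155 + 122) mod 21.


155 + 122 = 277
277 mod 21 = 4


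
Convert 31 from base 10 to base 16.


31 (base 10) = 31 (decimal)
31 (decimal) = 1F (base 16)


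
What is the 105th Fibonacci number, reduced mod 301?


F(k) mod 301 for k=1..105:
1, 1, 2, 3, 5, 8, 13, 21, 34, 55, 89, 144, 233, 76, 8, 84, 92, 176, 268, 143, 110, 253, 62, 14, 76, 90, 166, 256, 121, 76, 197, 273, 169, 141, 9, 150, 159, 8, 167, 175, 41, 216, 257, 172, 128, 300, 127, 126, 253, 78, 30, 108, 138, 246, 83, 28, 111, 139, 250, 88, 37, 125, 162, 287, 148, 134, 282, 115, 96, 211, 6, 217, 223, 139, 61, 200, 261, 160, 120, 280, 99, 78, 177, 255, 131, 85, 216, 0, 216, 216, 131, 46, 177, 223, 99, 21, 120, 141, 261, 101, 61, 162, 223, 84, 6
F(105) mod 301 = 6


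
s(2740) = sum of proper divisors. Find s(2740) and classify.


Proper divisors: 1, 2, 4, 5, 10, 20, 137, 274, 548, 685, 1370
Sum = 1 + 2 + 4 + 5 + 10 + 20 + 137 + 274 + 548 + 685 + 1370 = 3056
3056 > 2740 → abundant

s(2740) = 3056 (abundant)


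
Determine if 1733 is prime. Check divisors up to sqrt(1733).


Check divisors up to sqrt(1733) = 41.6293
No divisors found.
1733 is prime.

Yes, 1733 is prime


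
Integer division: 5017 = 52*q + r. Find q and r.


5017 = 52 * 96 + 25
Check: 4992 + 25 = 5017

q = 96, r = 25


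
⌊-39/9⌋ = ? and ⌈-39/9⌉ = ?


-39/9 = -4.3333
floor = -5
ceil = -4

floor = -5, ceil = -4


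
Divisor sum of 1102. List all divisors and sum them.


Divisors of 1102: 1, 2, 19, 29, 38, 58, 551, 1102
Sum = 1 + 2 + 19 + 29 + 38 + 58 + 551 + 1102 = 1800

σ(1102) = 1800


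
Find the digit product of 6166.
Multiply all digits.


6 × 1 × 6 × 6 = 216


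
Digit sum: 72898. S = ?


7 + 2 + 8 + 9 + 8 = 34


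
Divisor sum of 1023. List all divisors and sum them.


Divisors of 1023: 1, 3, 11, 31, 33, 93, 341, 1023
Sum = 1 + 3 + 11 + 31 + 33 + 93 + 341 + 1023 = 1536

σ(1023) = 1536


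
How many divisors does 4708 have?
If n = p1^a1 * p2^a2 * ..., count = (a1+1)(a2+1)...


4708 = 2^2 × 11^1 × 107^1
d(4708) = (2+1) × (1+1) × (1+1) = 12

12 divisors


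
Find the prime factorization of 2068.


2068 / 2 = 1034
1034 / 2 = 517
517 / 11 = 47
47 / 47 = 1
2068 = 2^2 × 11 × 47


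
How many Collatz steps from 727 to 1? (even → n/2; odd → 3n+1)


727 → 2182 → 1091 → 3274 → 1637 → 4912 → 2456 → 1228 → 614 → 307 → 922 → 461 → 1384 → 692 → 346 → 173 → 520 → 260 → 130 → 65 → 196 → 98 → 49 → 148 → 74 → 37 → 112 → 56 → 28 → 14 → 7 → 22 → 11 → 34 → 17 → 52 → 26 → 13 → 40 → 20 → 10 → 5 → 16 → 8 → 4 → 2 → 1
Total steps = 46

46 steps


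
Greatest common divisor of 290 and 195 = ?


290 = 1 * 195 + 95
195 = 2 * 95 + 5
95 = 19 * 5 + 0
GCD = 5


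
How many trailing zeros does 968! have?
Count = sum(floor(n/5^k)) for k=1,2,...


floor(968/5) = 193
floor(968/25) = 38
floor(968/125) = 7
floor(968/625) = 1
Total = 239

239 trailing zeros


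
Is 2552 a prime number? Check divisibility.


2552 / 2 = 1276 (exact division)
2552 is NOT prime.

No, 2552 is not prime


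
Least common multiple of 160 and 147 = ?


GCD(160, 147) = 1
LCM = 160*147/1 = 23520/1 = 23520

LCM = 23520


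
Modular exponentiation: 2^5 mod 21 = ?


2^1 mod 21 = 2
2^2 mod 21 = 4
2^3 mod 21 = 8
2^4 mod 21 = 16
2^5 mod 21 = 11


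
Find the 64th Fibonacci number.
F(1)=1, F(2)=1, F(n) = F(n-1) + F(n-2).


Sequence: 1, 1, 2, 3, 5, 8, 13, 21, 34, 55, 89, 144, 233, 377, 610, 987, 1597, 2584, 4181, 6765, 10946, 17711, 28657, 46368, 75025, 121393, 196418, 317811, 514229, 832040, 1346269, 2178309, 3524578, 5702887, 9227465, 14930352, 24157817, 39088169, 63245986, 102334155, 165580141, 267914296, 433494437, 701408733, 1134903170, 1836311903, 2971215073, 4807526976, 7778742049, 12586269025, 20365011074, 32951280099, 53316291173, 86267571272, 139583862445, 225851433717, 365435296162, 591286729879, 956722026041, 1548008755920, 2504730781961, 4052739537881, 6557470319842, 10610209857723
F(64) = 10610209857723


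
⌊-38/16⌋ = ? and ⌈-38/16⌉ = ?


-38/16 = -2.3750
floor = -3
ceil = -2

floor = -3, ceil = -2


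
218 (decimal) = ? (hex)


218 (base 10) = 218 (decimal)
218 (decimal) = DA (base 16)


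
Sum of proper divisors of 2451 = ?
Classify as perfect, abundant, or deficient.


Proper divisors: 1, 3, 19, 43, 57, 129, 817
Sum = 1 + 3 + 19 + 43 + 57 + 129 + 817 = 1069
1069 < 2451 → deficient

s(2451) = 1069 (deficient)


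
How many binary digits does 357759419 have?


357759419 in base 2 = 10101010100101111100110111011
Number of digits = 29

29 digits (base 2)


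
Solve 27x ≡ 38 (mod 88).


GCD(27, 88) = 1, unique solution
a^(-1) mod 88 = 75
x = 75 * 38 mod 88 = 34

x ≡ 34 (mod 88)


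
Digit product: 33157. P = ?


3 × 3 × 1 × 5 × 7 = 315


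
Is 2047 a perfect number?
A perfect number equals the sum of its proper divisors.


Proper divisors of 2047: 1, 23, 89
Sum = 1 + 23 + 89 = 113

No, 2047 is not perfect (113 ≠ 2047)


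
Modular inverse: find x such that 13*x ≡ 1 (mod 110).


Use the extended Euclidean algorithm on (110, 13); each row r = 110*s + 13*t:
r=110, s=1, t=0
r=13, s=0, t=1
q=8: r=6, s=1, t=-8   [110*(1) + 13*(-8) = 6]
q=2: r=1, s=-2, t=17   [110*(-2) + 13*(17) = 1]
q=6: r=0, s=13, t=-110   [110*(13) + 13*(-110) = 0]
GCD = 1 with t = 17, so 13*(17) ≡ 1 (mod 110)
Inverse = 17 mod 110 = 17
Check: 13 * 17 = 221 ≡ 1 (mod 110)

13^(-1) ≡ 17 (mod 110)


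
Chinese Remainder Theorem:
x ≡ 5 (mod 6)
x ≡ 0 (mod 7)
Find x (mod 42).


M = 6*7 = 42
M1 = M/6 = 7, M2 = M/7 = 6
M1^(-1) mod 6 = 1, M2^(-1) mod 7 = 6
x = 5*7*1 + 0*6*6 = 35
35 mod 42 = 35
Check: 35 mod 6 = 5 ✓, 35 mod 7 = 0 ✓

x ≡ 35 (mod 42)


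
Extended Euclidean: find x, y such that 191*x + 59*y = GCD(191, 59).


Tabular extended Euclidean (each row: r = 191*s + 59*t):
r=191, s=1, t=0
r=59, s=0, t=1
q=3: r=14, s=1, t=-3   [191*(1) + 59*(-3) = 14]
q=4: r=3, s=-4, t=13   [191*(-4) + 59*(13) = 3]
q=4: r=2, s=17, t=-55   [191*(17) + 59*(-55) = 2]
q=1: r=1, s=-21, t=68   [191*(-21) + 59*(68) = 1]
q=2: r=0, s=59, t=-191   [191*(59) + 59*(-191) = 0]
GCD = 1; from the row with r=1: x=-21, y=68
Check: 191*(-21) + 59*(68) = -4011 + 4012 = 1

GCD = 1, x = -21, y = 68


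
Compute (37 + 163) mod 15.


37 + 163 = 200
200 mod 15 = 5


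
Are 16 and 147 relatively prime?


Euclidean algorithm:
147 = 9 * 16 + 3
16 = 5 * 3 + 1
3 = 3 * 1 + 0
GCD(16, 147) = 1

Yes, coprime (GCD = 1)


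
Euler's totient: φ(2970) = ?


2970 = 2 × 3^3 × 5 × 11
Prime factors: 2, 3, 5, 11
φ(2970) = 2970 × (1-1/2) × (1-1/3) × (1-1/5) × (1-1/11)
= 2970 × 1/2 × 2/3 × 4/5 × 10/11 = 720

φ(2970) = 720


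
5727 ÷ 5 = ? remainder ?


5727 = 5 * 1145 + 2
Check: 5725 + 2 = 5727

q = 1145, r = 2


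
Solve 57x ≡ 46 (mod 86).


GCD(57, 86) = 1, unique solution
a^(-1) mod 86 = 83
x = 83 * 46 mod 86 = 34

x ≡ 34 (mod 86)


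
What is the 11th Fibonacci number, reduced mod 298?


F(k) mod 298 for k=1..11:
1, 1, 2, 3, 5, 8, 13, 21, 34, 55, 89
F(11) mod 298 = 89


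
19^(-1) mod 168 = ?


Use the extended Euclidean algorithm on (168, 19); each row r = 168*s + 19*t:
r=168, s=1, t=0
r=19, s=0, t=1
q=8: r=16, s=1, t=-8   [168*(1) + 19*(-8) = 16]
q=1: r=3, s=-1, t=9   [168*(-1) + 19*(9) = 3]
q=5: r=1, s=6, t=-53   [168*(6) + 19*(-53) = 1]
q=3: r=0, s=-19, t=168   [168*(-19) + 19*(168) = 0]
GCD = 1 with t = -53, so 19*(-53) ≡ 1 (mod 168)
Inverse = -53 mod 168 = 115
Check: 19 * 115 = 2185 ≡ 1 (mod 168)

19^(-1) ≡ 115 (mod 168)


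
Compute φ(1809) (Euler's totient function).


1809 = 3^3 × 67
Prime factors: 3, 67
φ(1809) = 1809 × (1-1/3) × (1-1/67)
= 1809 × 2/3 × 66/67 = 1188

φ(1809) = 1188


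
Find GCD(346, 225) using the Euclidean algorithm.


346 = 1 * 225 + 121
225 = 1 * 121 + 104
121 = 1 * 104 + 17
104 = 6 * 17 + 2
17 = 8 * 2 + 1
2 = 2 * 1 + 0
GCD = 1


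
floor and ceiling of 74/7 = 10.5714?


74/7 = 10.5714
floor = 10
ceil = 11

floor = 10, ceil = 11


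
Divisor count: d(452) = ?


452 = 2^2 × 113^1
d(452) = (2+1) × (1+1) = 6

6 divisors


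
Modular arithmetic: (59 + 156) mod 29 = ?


59 + 156 = 215
215 mod 29 = 12


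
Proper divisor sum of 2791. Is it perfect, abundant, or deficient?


Proper divisors: 1
Sum = 1 = 1
1 < 2791 → deficient

s(2791) = 1 (deficient)


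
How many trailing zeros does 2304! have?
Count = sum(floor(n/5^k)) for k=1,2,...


floor(2304/5) = 460
floor(2304/25) = 92
floor(2304/125) = 18
floor(2304/625) = 3
Total = 573

573 trailing zeros


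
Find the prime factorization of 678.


678 / 2 = 339
339 / 3 = 113
113 / 113 = 1
678 = 2 × 3 × 113


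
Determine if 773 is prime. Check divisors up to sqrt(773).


Check divisors up to sqrt(773) = 27.8029
No divisors found.
773 is prime.

Yes, 773 is prime


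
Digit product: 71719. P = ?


7 × 1 × 7 × 1 × 9 = 441


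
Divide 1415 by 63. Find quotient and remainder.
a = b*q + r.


1415 = 63 * 22 + 29
Check: 1386 + 29 = 1415

q = 22, r = 29


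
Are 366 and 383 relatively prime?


Euclidean algorithm:
383 = 1 * 366 + 17
366 = 21 * 17 + 9
17 = 1 * 9 + 8
9 = 1 * 8 + 1
8 = 8 * 1 + 0
GCD(366, 383) = 1

Yes, coprime (GCD = 1)


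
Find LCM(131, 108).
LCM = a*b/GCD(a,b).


GCD(131, 108) = 1
LCM = 131*108/1 = 14148/1 = 14148

LCM = 14148


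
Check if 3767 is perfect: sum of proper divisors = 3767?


Proper divisors of 3767: 1
Sum = 1 = 1

No, 3767 is not perfect (1 ≠ 3767)


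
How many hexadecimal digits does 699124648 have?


699124648 in base 16 = 29ABCBA8
Number of digits = 8

8 digits (base 16)


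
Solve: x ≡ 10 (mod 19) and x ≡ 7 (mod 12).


M = 19*12 = 228
M1 = M/19 = 12, M2 = M/12 = 19
M1^(-1) mod 19 = 8, M2^(-1) mod 12 = 7
x = 10*12*8 + 7*19*7 = 1891
1891 mod 228 = 67
Check: 67 mod 19 = 10 ✓, 67 mod 12 = 7 ✓

x ≡ 67 (mod 228)


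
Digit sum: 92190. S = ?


9 + 2 + 1 + 9 + 0 = 21


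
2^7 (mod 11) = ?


2^1 mod 11 = 2
2^2 mod 11 = 4
2^3 mod 11 = 8
2^4 mod 11 = 5
2^5 mod 11 = 10
2^6 mod 11 = 9
2^7 mod 11 = 7


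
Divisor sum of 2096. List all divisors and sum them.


Divisors of 2096: 1, 2, 4, 8, 16, 131, 262, 524, 1048, 2096
Sum = 1 + 2 + 4 + 8 + 16 + 131 + 262 + 524 + 1048 + 2096 = 4092

σ(2096) = 4092


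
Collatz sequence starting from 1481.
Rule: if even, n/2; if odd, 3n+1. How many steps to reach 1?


1481 → 4444 → 2222 → 1111 → 3334 → 1667 → 5002 → 2501 → 7504 → 3752 → 1876 → 938 → 469 → 1408 → 704 → 352 → 176 → 88 → 44 → 22 → 11 → 34 → 17 → 52 → 26 → 13 → 40 → 20 → 10 → 5 → 16 → 8 → 4 → 2 → 1
Total steps = 34

34 steps


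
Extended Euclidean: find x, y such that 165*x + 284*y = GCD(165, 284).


Tabular extended Euclidean (each row: r = 165*s + 284*t):
r=165, s=1, t=0
r=284, s=0, t=1
q=0: r=165, s=1, t=0   [165*(1) + 284*(0) = 165]
q=1: r=119, s=-1, t=1   [165*(-1) + 284*(1) = 119]
q=1: r=46, s=2, t=-1   [165*(2) + 284*(-1) = 46]
q=2: r=27, s=-5, t=3   [165*(-5) + 284*(3) = 27]
q=1: r=19, s=7, t=-4   [165*(7) + 284*(-4) = 19]
q=1: r=8, s=-12, t=7   [165*(-12) + 284*(7) = 8]
q=2: r=3, s=31, t=-18   [165*(31) + 284*(-18) = 3]
q=2: r=2, s=-74, t=43   [165*(-74) + 284*(43) = 2]
q=1: r=1, s=105, t=-61   [165*(105) + 284*(-61) = 1]
q=2: r=0, s=-284, t=165   [165*(-284) + 284*(165) = 0]
GCD = 1; from the row with r=1: x=105, y=-61
Check: 165*(105) + 284*(-61) = 17325 - 17324 = 1

GCD = 1, x = 105, y = -61


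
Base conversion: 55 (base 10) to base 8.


55 (base 10) = 55 (decimal)
55 (decimal) = 67 (base 8)


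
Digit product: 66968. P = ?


6 × 6 × 9 × 6 × 8 = 15552


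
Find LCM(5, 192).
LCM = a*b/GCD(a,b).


GCD(5, 192) = 1
LCM = 5*192/1 = 960/1 = 960

LCM = 960


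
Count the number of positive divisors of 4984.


4984 = 2^3 × 7^1 × 89^1
d(4984) = (3+1) × (1+1) × (1+1) = 16

16 divisors


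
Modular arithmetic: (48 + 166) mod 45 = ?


48 + 166 = 214
214 mod 45 = 34


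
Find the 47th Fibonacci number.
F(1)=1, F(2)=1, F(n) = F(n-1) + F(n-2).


Sequence: 1, 1, 2, 3, 5, 8, 13, 21, 34, 55, 89, 144, 233, 377, 610, 987, 1597, 2584, 4181, 6765, 10946, 17711, 28657, 46368, 75025, 121393, 196418, 317811, 514229, 832040, 1346269, 2178309, 3524578, 5702887, 9227465, 14930352, 24157817, 39088169, 63245986, 102334155, 165580141, 267914296, 433494437, 701408733, 1134903170, 1836311903, 2971215073
F(47) = 2971215073


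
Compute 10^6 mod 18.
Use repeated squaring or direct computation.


10^1 mod 18 = 10
10^2 mod 18 = 10
10^3 mod 18 = 10
10^4 mod 18 = 10
10^5 mod 18 = 10
10^6 mod 18 = 10


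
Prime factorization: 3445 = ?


3445 / 5 = 689
689 / 13 = 53
53 / 53 = 1
3445 = 5 × 13 × 53


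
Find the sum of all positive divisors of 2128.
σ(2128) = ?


Divisors of 2128: 1, 2, 4, 7, 8, 14, 16, 19, 28, 38, 56, 76, 112, 133, 152, 266, 304, 532, 1064, 2128
Sum = 1 + 2 + 4 + 7 + 8 + 14 + 16 + 19 + 28 + 38 + 56 + 76 + 112 + 133 + 152 + 266 + 304 + 532 + 1064 + 2128 = 4960

σ(2128) = 4960


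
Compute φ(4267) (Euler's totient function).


4267 = 17 × 251
Prime factors: 17, 251
φ(4267) = 4267 × (1-1/17) × (1-1/251)
= 4267 × 16/17 × 250/251 = 4000

φ(4267) = 4000


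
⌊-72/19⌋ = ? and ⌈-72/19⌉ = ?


-72/19 = -3.7895
floor = -4
ceil = -3

floor = -4, ceil = -3


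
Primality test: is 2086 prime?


2086 / 2 = 1043 (exact division)
2086 is NOT prime.

No, 2086 is not prime


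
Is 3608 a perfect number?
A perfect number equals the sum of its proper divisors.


Proper divisors of 3608: 1, 2, 4, 8, 11, 22, 41, 44, 82, 88, 164, 328, 451, 902, 1804
Sum = 1 + 2 + 4 + 8 + 11 + 22 + 41 + 44 + 82 + 88 + 164 + 328 + 451 + 902 + 1804 = 3952

No, 3608 is not perfect (3952 ≠ 3608)


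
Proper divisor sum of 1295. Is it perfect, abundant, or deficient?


Proper divisors: 1, 5, 7, 35, 37, 185, 259
Sum = 1 + 5 + 7 + 35 + 37 + 185 + 259 = 529
529 < 1295 → deficient

s(1295) = 529 (deficient)


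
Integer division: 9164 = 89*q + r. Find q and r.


9164 = 89 * 102 + 86
Check: 9078 + 86 = 9164

q = 102, r = 86


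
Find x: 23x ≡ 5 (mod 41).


GCD(23, 41) = 1, unique solution
a^(-1) mod 41 = 25
x = 25 * 5 mod 41 = 2

x ≡ 2 (mod 41)


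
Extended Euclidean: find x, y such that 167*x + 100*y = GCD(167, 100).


Tabular extended Euclidean (each row: r = 167*s + 100*t):
r=167, s=1, t=0
r=100, s=0, t=1
q=1: r=67, s=1, t=-1   [167*(1) + 100*(-1) = 67]
q=1: r=33, s=-1, t=2   [167*(-1) + 100*(2) = 33]
q=2: r=1, s=3, t=-5   [167*(3) + 100*(-5) = 1]
q=33: r=0, s=-100, t=167   [167*(-100) + 100*(167) = 0]
GCD = 1; from the row with r=1: x=3, y=-5
Check: 167*(3) + 100*(-5) = 501 - 500 = 1

GCD = 1, x = 3, y = -5


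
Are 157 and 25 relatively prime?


Euclidean algorithm:
157 = 6 * 25 + 7
25 = 3 * 7 + 4
7 = 1 * 4 + 3
4 = 1 * 3 + 1
3 = 3 * 1 + 0
GCD(157, 25) = 1

Yes, coprime (GCD = 1)


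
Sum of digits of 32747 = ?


3 + 2 + 7 + 4 + 7 = 23


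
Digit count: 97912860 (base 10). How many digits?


97912860 has 8 digits in base 10
floor(log10(97912860)) + 1 = floor(7.9908) + 1 = 8

8 digits (base 10)


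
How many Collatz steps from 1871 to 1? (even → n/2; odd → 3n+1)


1871 → 5614 → 2807 → 8422 → 4211 → 12634 → 6317 → 18952 → 9476 → 4738 → 2369 → 7108 → 3554 → 1777 → 5332 → 2666 → 1333 → 4000 → 2000 → 1000 → 500 → 250 → 125 → 376 → 188 → 94 → 47 → 142 → 71 → 214 → 107 → 322 → 161 → 484 → 242 → 121 → 364 → 182 → 91 → 274 → 137 → 412 → 206 → 103 → 310 → 155 → 466 → 233 → 700 → 350 → 175 → 526 → 263 → 790 → 395 → 1186 → 593 → 1780 → 890 → 445 → 1336 → 668 → 334 → 167 → 502 → 251 → 754 → 377 → 1132 → 566 → 283 → 850 → 425 → 1276 → 638 → 319 → 958 → 479 → 1438 → 719 → 2158 → 1079 → 3238 → 1619 → 4858 → 2429 → 7288 → 3644 → 1822 → 911 → 2734 → 1367 → 4102 → 2051 → 6154 → 3077 → 9232 → 4616 → 2308 → 1154 → 577 → 1732 → 866 → 433 → 1300 → 650 → 325 → 976 → 488 → 244 → 122 → 61 → 184 → 92 → 46 → 23 → 70 → 35 → 106 → 53 → 160 → 80 → 40 → 20 → 10 → 5 → 16 → 8 → 4 → 2 → 1
Total steps = 130

130 steps


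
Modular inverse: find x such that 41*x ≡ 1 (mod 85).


Use the extended Euclidean algorithm on (85, 41); each row r = 85*s + 41*t:
r=85, s=1, t=0
r=41, s=0, t=1
q=2: r=3, s=1, t=-2   [85*(1) + 41*(-2) = 3]
q=13: r=2, s=-13, t=27   [85*(-13) + 41*(27) = 2]
q=1: r=1, s=14, t=-29   [85*(14) + 41*(-29) = 1]
q=2: r=0, s=-41, t=85   [85*(-41) + 41*(85) = 0]
GCD = 1 with t = -29, so 41*(-29) ≡ 1 (mod 85)
Inverse = -29 mod 85 = 56
Check: 41 * 56 = 2296 ≡ 1 (mod 85)

41^(-1) ≡ 56 (mod 85)


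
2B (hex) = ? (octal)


2B (base 16) = 43 (decimal)
43 (decimal) = 53 (base 8)


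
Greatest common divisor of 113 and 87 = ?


113 = 1 * 87 + 26
87 = 3 * 26 + 9
26 = 2 * 9 + 8
9 = 1 * 8 + 1
8 = 8 * 1 + 0
GCD = 1


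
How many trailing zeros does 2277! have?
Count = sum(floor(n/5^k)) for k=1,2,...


floor(2277/5) = 455
floor(2277/25) = 91
floor(2277/125) = 18
floor(2277/625) = 3
Total = 567

567 trailing zeros


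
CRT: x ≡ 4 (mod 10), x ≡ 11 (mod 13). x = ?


M = 10*13 = 130
M1 = M/10 = 13, M2 = M/13 = 10
M1^(-1) mod 10 = 7, M2^(-1) mod 13 = 4
x = 4*13*7 + 11*10*4 = 804
804 mod 130 = 24
Check: 24 mod 10 = 4 ✓, 24 mod 13 = 11 ✓

x ≡ 24 (mod 130)


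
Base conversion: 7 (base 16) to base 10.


7 (base 16) = 7 (decimal)
7 (decimal) = 7 (base 10)


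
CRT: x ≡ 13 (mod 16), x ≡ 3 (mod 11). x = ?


M = 16*11 = 176
M1 = M/16 = 11, M2 = M/11 = 16
M1^(-1) mod 16 = 3, M2^(-1) mod 11 = 9
x = 13*11*3 + 3*16*9 = 861
861 mod 176 = 157
Check: 157 mod 16 = 13 ✓, 157 mod 11 = 3 ✓

x ≡ 157 (mod 176)


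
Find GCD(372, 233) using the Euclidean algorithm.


372 = 1 * 233 + 139
233 = 1 * 139 + 94
139 = 1 * 94 + 45
94 = 2 * 45 + 4
45 = 11 * 4 + 1
4 = 4 * 1 + 0
GCD = 1


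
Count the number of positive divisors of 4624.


4624 = 2^4 × 17^2
d(4624) = (4+1) × (2+1) = 15

15 divisors


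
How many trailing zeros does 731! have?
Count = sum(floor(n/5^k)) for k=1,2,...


floor(731/5) = 146
floor(731/25) = 29
floor(731/125) = 5
floor(731/625) = 1
Total = 181

181 trailing zeros


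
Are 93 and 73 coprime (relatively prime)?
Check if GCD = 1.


Euclidean algorithm:
93 = 1 * 73 + 20
73 = 3 * 20 + 13
20 = 1 * 13 + 7
13 = 1 * 7 + 6
7 = 1 * 6 + 1
6 = 6 * 1 + 0
GCD(93, 73) = 1

Yes, coprime (GCD = 1)


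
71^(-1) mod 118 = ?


Use the extended Euclidean algorithm on (118, 71); each row r = 118*s + 71*t:
r=118, s=1, t=0
r=71, s=0, t=1
q=1: r=47, s=1, t=-1   [118*(1) + 71*(-1) = 47]
q=1: r=24, s=-1, t=2   [118*(-1) + 71*(2) = 24]
q=1: r=23, s=2, t=-3   [118*(2) + 71*(-3) = 23]
q=1: r=1, s=-3, t=5   [118*(-3) + 71*(5) = 1]
q=23: r=0, s=71, t=-118   [118*(71) + 71*(-118) = 0]
GCD = 1 with t = 5, so 71*(5) ≡ 1 (mod 118)
Inverse = 5 mod 118 = 5
Check: 71 * 5 = 355 ≡ 1 (mod 118)

71^(-1) ≡ 5 (mod 118)


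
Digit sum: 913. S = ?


9 + 1 + 3 = 13


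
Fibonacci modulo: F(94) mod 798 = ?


F(k) mod 798 for k=1..94:
1, 1, 2, 3, 5, 8, 13, 21, 34, 55, 89, 144, 233, 377, 610, 189, 1, 190, 191, 381, 572, 155, 727, 84, 13, 97, 110, 207, 317, 524, 43, 567, 610, 379, 191, 570, 761, 533, 496, 231, 727, 160, 89, 249, 338, 587, 127, 714, 43, 757, 2, 759, 761, 722, 685, 609, 496, 307, 5, 312, 317, 629, 148, 777, 127, 106, 233, 339, 572, 113, 685, 0, 685, 685, 572, 459, 233, 692, 127, 21, 148, 169, 317, 486, 5, 491, 496, 189, 685, 76, 761, 39, 2, 41
F(94) mod 798 = 41


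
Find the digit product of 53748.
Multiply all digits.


5 × 3 × 7 × 4 × 8 = 3360


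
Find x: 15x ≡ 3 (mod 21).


GCD(15, 21) = 3 divides 3
Divide: 5x ≡ 1 (mod 7)
x ≡ 3 (mod 7)


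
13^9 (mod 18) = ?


13^1 mod 18 = 13
13^2 mod 18 = 7
13^3 mod 18 = 1
13^4 mod 18 = 13
13^5 mod 18 = 7
13^6 mod 18 = 1
13^7 mod 18 = 13
13^8 mod 18 = 7
13^9 mod 18 = 1


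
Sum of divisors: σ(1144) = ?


Divisors of 1144: 1, 2, 4, 8, 11, 13, 22, 26, 44, 52, 88, 104, 143, 286, 572, 1144
Sum = 1 + 2 + 4 + 8 + 11 + 13 + 22 + 26 + 44 + 52 + 88 + 104 + 143 + 286 + 572 + 1144 = 2520

σ(1144) = 2520


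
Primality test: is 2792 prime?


2792 / 2 = 1396 (exact division)
2792 is NOT prime.

No, 2792 is not prime


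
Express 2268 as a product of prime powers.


2268 / 2 = 1134
1134 / 2 = 567
567 / 3 = 189
189 / 3 = 63
63 / 3 = 21
21 / 3 = 7
7 / 7 = 1
2268 = 2^2 × 3^4 × 7


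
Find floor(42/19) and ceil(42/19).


42/19 = 2.2105
floor = 2
ceil = 3

floor = 2, ceil = 3


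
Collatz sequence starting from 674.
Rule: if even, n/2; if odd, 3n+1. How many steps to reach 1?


674 → 337 → 1012 → 506 → 253 → 760 → 380 → 190 → 95 → 286 → 143 → 430 → 215 → 646 → 323 → 970 → 485 → 1456 → 728 → 364 → 182 → 91 → 274 → 137 → 412 → 206 → 103 → 310 → 155 → 466 → 233 → 700 → 350 → 175 → 526 → 263 → 790 → 395 → 1186 → 593 → 1780 → 890 → 445 → 1336 → 668 → 334 → 167 → 502 → 251 → 754 → 377 → 1132 → 566 → 283 → 850 → 425 → 1276 → 638 → 319 → 958 → 479 → 1438 → 719 → 2158 → 1079 → 3238 → 1619 → 4858 → 2429 → 7288 → 3644 → 1822 → 911 → 2734 → 1367 → 4102 → 2051 → 6154 → 3077 → 9232 → 4616 → 2308 → 1154 → 577 → 1732 → 866 → 433 → 1300 → 650 → 325 → 976 → 488 → 244 → 122 → 61 → 184 → 92 → 46 → 23 → 70 → 35 → 106 → 53 → 160 → 80 → 40 → 20 → 10 → 5 → 16 → 8 → 4 → 2 → 1
Total steps = 113

113 steps


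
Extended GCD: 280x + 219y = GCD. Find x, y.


Tabular extended Euclidean (each row: r = 280*s + 219*t):
r=280, s=1, t=0
r=219, s=0, t=1
q=1: r=61, s=1, t=-1   [280*(1) + 219*(-1) = 61]
q=3: r=36, s=-3, t=4   [280*(-3) + 219*(4) = 36]
q=1: r=25, s=4, t=-5   [280*(4) + 219*(-5) = 25]
q=1: r=11, s=-7, t=9   [280*(-7) + 219*(9) = 11]
q=2: r=3, s=18, t=-23   [280*(18) + 219*(-23) = 3]
q=3: r=2, s=-61, t=78   [280*(-61) + 219*(78) = 2]
q=1: r=1, s=79, t=-101   [280*(79) + 219*(-101) = 1]
q=2: r=0, s=-219, t=280   [280*(-219) + 219*(280) = 0]
GCD = 1; from the row with r=1: x=79, y=-101
Check: 280*(79) + 219*(-101) = 22120 - 22119 = 1

GCD = 1, x = 79, y = -101


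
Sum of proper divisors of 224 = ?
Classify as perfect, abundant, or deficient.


Proper divisors: 1, 2, 4, 7, 8, 14, 16, 28, 32, 56, 112
Sum = 1 + 2 + 4 + 7 + 8 + 14 + 16 + 28 + 32 + 56 + 112 = 280
280 > 224 → abundant

s(224) = 280 (abundant)


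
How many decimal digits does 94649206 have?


94649206 has 8 digits in base 10
floor(log10(94649206)) + 1 = floor(7.9761) + 1 = 8

8 digits (base 10)


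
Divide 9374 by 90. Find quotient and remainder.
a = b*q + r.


9374 = 90 * 104 + 14
Check: 9360 + 14 = 9374

q = 104, r = 14


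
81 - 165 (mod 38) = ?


81 - 165 = -84
-84 mod 38 = 30


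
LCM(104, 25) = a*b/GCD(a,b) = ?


GCD(104, 25) = 1
LCM = 104*25/1 = 2600/1 = 2600

LCM = 2600


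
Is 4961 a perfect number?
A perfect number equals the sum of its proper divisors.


Proper divisors of 4961: 1, 11, 41, 121, 451
Sum = 1 + 11 + 41 + 121 + 451 = 625

No, 4961 is not perfect (625 ≠ 4961)


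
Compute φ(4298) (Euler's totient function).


4298 = 2 × 7 × 307
Prime factors: 2, 7, 307
φ(4298) = 4298 × (1-1/2) × (1-1/7) × (1-1/307)
= 4298 × 1/2 × 6/7 × 306/307 = 1836

φ(4298) = 1836


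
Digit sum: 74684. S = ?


7 + 4 + 6 + 8 + 4 = 29


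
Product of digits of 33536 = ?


3 × 3 × 5 × 3 × 6 = 810


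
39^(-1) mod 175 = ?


Use the extended Euclidean algorithm on (175, 39); each row r = 175*s + 39*t:
r=175, s=1, t=0
r=39, s=0, t=1
q=4: r=19, s=1, t=-4   [175*(1) + 39*(-4) = 19]
q=2: r=1, s=-2, t=9   [175*(-2) + 39*(9) = 1]
q=19: r=0, s=39, t=-175   [175*(39) + 39*(-175) = 0]
GCD = 1 with t = 9, so 39*(9) ≡ 1 (mod 175)
Inverse = 9 mod 175 = 9
Check: 39 * 9 = 351 ≡ 1 (mod 175)

39^(-1) ≡ 9 (mod 175)


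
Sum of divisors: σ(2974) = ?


Divisors of 2974: 1, 2, 1487, 2974
Sum = 1 + 2 + 1487 + 2974 = 4464

σ(2974) = 4464


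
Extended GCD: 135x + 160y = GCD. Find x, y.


Tabular extended Euclidean (each row: r = 135*s + 160*t):
r=135, s=1, t=0
r=160, s=0, t=1
q=0: r=135, s=1, t=0   [135*(1) + 160*(0) = 135]
q=1: r=25, s=-1, t=1   [135*(-1) + 160*(1) = 25]
q=5: r=10, s=6, t=-5   [135*(6) + 160*(-5) = 10]
q=2: r=5, s=-13, t=11   [135*(-13) + 160*(11) = 5]
q=2: r=0, s=32, t=-27   [135*(32) + 160*(-27) = 0]
GCD = 5; from the row with r=5: x=-13, y=11
Check: 135*(-13) + 160*(11) = -1755 + 1760 = 5

GCD = 5, x = -13, y = 11


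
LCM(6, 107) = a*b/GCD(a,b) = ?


GCD(6, 107) = 1
LCM = 6*107/1 = 642/1 = 642

LCM = 642


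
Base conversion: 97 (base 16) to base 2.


97 (base 16) = 151 (decimal)
151 (decimal) = 10010111 (base 2)


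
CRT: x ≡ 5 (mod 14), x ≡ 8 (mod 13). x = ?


M = 14*13 = 182
M1 = M/14 = 13, M2 = M/13 = 14
M1^(-1) mod 14 = 13, M2^(-1) mod 13 = 1
x = 5*13*13 + 8*14*1 = 957
957 mod 182 = 47
Check: 47 mod 14 = 5 ✓, 47 mod 13 = 8 ✓

x ≡ 47 (mod 182)


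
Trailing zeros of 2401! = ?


floor(2401/5) = 480
floor(2401/25) = 96
floor(2401/125) = 19
floor(2401/625) = 3
Total = 598

598 trailing zeros


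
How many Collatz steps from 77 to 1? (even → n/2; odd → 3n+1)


77 → 232 → 116 → 58 → 29 → 88 → 44 → 22 → 11 → 34 → 17 → 52 → 26 → 13 → 40 → 20 → 10 → 5 → 16 → 8 → 4 → 2 → 1
Total steps = 22

22 steps


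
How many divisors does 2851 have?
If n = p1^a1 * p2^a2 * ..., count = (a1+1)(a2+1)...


2851 = 2851^1
d(2851) = (1+1) = 2

2 divisors


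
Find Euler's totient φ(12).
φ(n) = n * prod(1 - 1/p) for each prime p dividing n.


12 = 2^2 × 3
Prime factors: 2, 3
φ(12) = 12 × (1-1/2) × (1-1/3)
= 12 × 1/2 × 2/3 = 4

φ(12) = 4


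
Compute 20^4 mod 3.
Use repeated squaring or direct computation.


20^1 mod 3 = 2
20^2 mod 3 = 1
20^3 mod 3 = 2
20^4 mod 3 = 1


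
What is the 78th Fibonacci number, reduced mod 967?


F(k) mod 967 for k=1..78:
1, 1, 2, 3, 5, 8, 13, 21, 34, 55, 89, 144, 233, 377, 610, 20, 630, 650, 313, 963, 309, 305, 614, 919, 566, 518, 117, 635, 752, 420, 205, 625, 830, 488, 351, 839, 223, 95, 318, 413, 731, 177, 908, 118, 59, 177, 236, 413, 649, 95, 744, 839, 616, 488, 137, 625, 762, 420, 215, 635, 850, 518, 401, 919, 353, 305, 658, 963, 654, 650, 337, 20, 357, 377, 734, 144, 878, 55
F(78) mod 967 = 55


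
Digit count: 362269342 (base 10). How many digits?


362269342 has 9 digits in base 10
floor(log10(362269342)) + 1 = floor(8.5590) + 1 = 9

9 digits (base 10)


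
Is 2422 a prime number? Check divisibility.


2422 / 2 = 1211 (exact division)
2422 is NOT prime.

No, 2422 is not prime


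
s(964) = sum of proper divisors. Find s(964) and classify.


Proper divisors: 1, 2, 4, 241, 482
Sum = 1 + 2 + 4 + 241 + 482 = 730
730 < 964 → deficient

s(964) = 730 (deficient)


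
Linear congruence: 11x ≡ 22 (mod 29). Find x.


GCD(11, 29) = 1, unique solution
a^(-1) mod 29 = 8
x = 8 * 22 mod 29 = 2

x ≡ 2 (mod 29)


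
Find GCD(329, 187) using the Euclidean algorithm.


329 = 1 * 187 + 142
187 = 1 * 142 + 45
142 = 3 * 45 + 7
45 = 6 * 7 + 3
7 = 2 * 3 + 1
3 = 3 * 1 + 0
GCD = 1


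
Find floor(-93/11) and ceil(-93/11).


-93/11 = -8.4545
floor = -9
ceil = -8

floor = -9, ceil = -8


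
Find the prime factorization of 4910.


4910 / 2 = 2455
2455 / 5 = 491
491 / 491 = 1
4910 = 2 × 5 × 491


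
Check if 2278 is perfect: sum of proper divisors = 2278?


Proper divisors of 2278: 1, 2, 17, 34, 67, 134, 1139
Sum = 1 + 2 + 17 + 34 + 67 + 134 + 1139 = 1394

No, 2278 is not perfect (1394 ≠ 2278)


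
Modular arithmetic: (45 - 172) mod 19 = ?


45 - 172 = -127
-127 mod 19 = 6


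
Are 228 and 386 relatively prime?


Euclidean algorithm:
386 = 1 * 228 + 158
228 = 1 * 158 + 70
158 = 2 * 70 + 18
70 = 3 * 18 + 16
18 = 1 * 16 + 2
16 = 8 * 2 + 0
GCD(228, 386) = 2

No, not coprime (GCD = 2)


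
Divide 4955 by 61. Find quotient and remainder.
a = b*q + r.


4955 = 61 * 81 + 14
Check: 4941 + 14 = 4955

q = 81, r = 14


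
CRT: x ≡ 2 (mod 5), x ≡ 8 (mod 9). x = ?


M = 5*9 = 45
M1 = M/5 = 9, M2 = M/9 = 5
M1^(-1) mod 5 = 4, M2^(-1) mod 9 = 2
x = 2*9*4 + 8*5*2 = 152
152 mod 45 = 17
Check: 17 mod 5 = 2 ✓, 17 mod 9 = 8 ✓

x ≡ 17 (mod 45)


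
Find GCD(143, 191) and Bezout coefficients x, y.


Tabular extended Euclidean (each row: r = 143*s + 191*t):
r=143, s=1, t=0
r=191, s=0, t=1
q=0: r=143, s=1, t=0   [143*(1) + 191*(0) = 143]
q=1: r=48, s=-1, t=1   [143*(-1) + 191*(1) = 48]
q=2: r=47, s=3, t=-2   [143*(3) + 191*(-2) = 47]
q=1: r=1, s=-4, t=3   [143*(-4) + 191*(3) = 1]
q=47: r=0, s=191, t=-143   [143*(191) + 191*(-143) = 0]
GCD = 1; from the row with r=1: x=-4, y=3
Check: 143*(-4) + 191*(3) = -572 + 573 = 1

GCD = 1, x = -4, y = 3


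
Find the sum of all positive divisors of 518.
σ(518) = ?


Divisors of 518: 1, 2, 7, 14, 37, 74, 259, 518
Sum = 1 + 2 + 7 + 14 + 37 + 74 + 259 + 518 = 912

σ(518) = 912


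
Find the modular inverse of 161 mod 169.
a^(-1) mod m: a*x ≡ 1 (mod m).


Use the extended Euclidean algorithm on (169, 161); each row r = 169*s + 161*t:
r=169, s=1, t=0
r=161, s=0, t=1
q=1: r=8, s=1, t=-1   [169*(1) + 161*(-1) = 8]
q=20: r=1, s=-20, t=21   [169*(-20) + 161*(21) = 1]
q=8: r=0, s=161, t=-169   [169*(161) + 161*(-169) = 0]
GCD = 1 with t = 21, so 161*(21) ≡ 1 (mod 169)
Inverse = 21 mod 169 = 21
Check: 161 * 21 = 3381 ≡ 1 (mod 169)

161^(-1) ≡ 21 (mod 169)


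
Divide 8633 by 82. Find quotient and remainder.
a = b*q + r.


8633 = 82 * 105 + 23
Check: 8610 + 23 = 8633

q = 105, r = 23


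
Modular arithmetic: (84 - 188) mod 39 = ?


84 - 188 = -104
-104 mod 39 = 13


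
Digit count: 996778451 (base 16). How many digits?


996778451 in base 16 = 3B69A1D3
Number of digits = 8

8 digits (base 16)


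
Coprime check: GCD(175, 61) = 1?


Euclidean algorithm:
175 = 2 * 61 + 53
61 = 1 * 53 + 8
53 = 6 * 8 + 5
8 = 1 * 5 + 3
5 = 1 * 3 + 2
3 = 1 * 2 + 1
2 = 2 * 1 + 0
GCD(175, 61) = 1

Yes, coprime (GCD = 1)


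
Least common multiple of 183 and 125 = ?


GCD(183, 125) = 1
LCM = 183*125/1 = 22875/1 = 22875

LCM = 22875


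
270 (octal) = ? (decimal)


270 (base 8) = 184 (decimal)
184 (decimal) = 184 (base 10)


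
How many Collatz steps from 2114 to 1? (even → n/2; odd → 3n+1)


2114 → 1057 → 3172 → 1586 → 793 → 2380 → 1190 → 595 → 1786 → 893 → 2680 → 1340 → 670 → 335 → 1006 → 503 → 1510 → 755 → 2266 → 1133 → 3400 → 1700 → 850 → 425 → 1276 → 638 → 319 → 958 → 479 → 1438 → 719 → 2158 → 1079 → 3238 → 1619 → 4858 → 2429 → 7288 → 3644 → 1822 → 911 → 2734 → 1367 → 4102 → 2051 → 6154 → 3077 → 9232 → 4616 → 2308 → 1154 → 577 → 1732 → 866 → 433 → 1300 → 650 → 325 → 976 → 488 → 244 → 122 → 61 → 184 → 92 → 46 → 23 → 70 → 35 → 106 → 53 → 160 → 80 → 40 → 20 → 10 → 5 → 16 → 8 → 4 → 2 → 1
Total steps = 81

81 steps
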